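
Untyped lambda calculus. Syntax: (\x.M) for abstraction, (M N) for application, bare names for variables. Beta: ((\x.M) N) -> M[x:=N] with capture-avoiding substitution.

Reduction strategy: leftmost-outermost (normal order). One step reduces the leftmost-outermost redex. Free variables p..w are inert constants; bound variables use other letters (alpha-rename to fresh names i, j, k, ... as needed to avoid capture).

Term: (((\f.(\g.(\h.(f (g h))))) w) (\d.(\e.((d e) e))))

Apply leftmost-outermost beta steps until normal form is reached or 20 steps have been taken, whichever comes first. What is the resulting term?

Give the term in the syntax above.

Step 0: (((\f.(\g.(\h.(f (g h))))) w) (\d.(\e.((d e) e))))
Step 1: ((\g.(\h.(w (g h)))) (\d.(\e.((d e) e))))
Step 2: (\h.(w ((\d.(\e.((d e) e))) h)))
Step 3: (\h.(w (\e.((h e) e))))

Answer: (\h.(w (\e.((h e) e))))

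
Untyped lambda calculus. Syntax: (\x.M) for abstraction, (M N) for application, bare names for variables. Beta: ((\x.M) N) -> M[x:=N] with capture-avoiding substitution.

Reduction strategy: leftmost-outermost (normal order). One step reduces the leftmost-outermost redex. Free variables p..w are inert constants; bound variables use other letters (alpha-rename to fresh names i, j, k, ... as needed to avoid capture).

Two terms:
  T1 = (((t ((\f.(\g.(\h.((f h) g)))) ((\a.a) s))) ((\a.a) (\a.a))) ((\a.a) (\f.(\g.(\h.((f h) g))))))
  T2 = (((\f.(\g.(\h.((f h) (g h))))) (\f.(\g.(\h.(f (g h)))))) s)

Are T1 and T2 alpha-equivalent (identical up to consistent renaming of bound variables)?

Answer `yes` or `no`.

Term 1: (((t ((\f.(\g.(\h.((f h) g)))) ((\a.a) s))) ((\a.a) (\a.a))) ((\a.a) (\f.(\g.(\h.((f h) g))))))
Term 2: (((\f.(\g.(\h.((f h) (g h))))) (\f.(\g.(\h.(f (g h)))))) s)
Alpha-equivalence: compare structure up to binder renaming.
Result: False

Answer: no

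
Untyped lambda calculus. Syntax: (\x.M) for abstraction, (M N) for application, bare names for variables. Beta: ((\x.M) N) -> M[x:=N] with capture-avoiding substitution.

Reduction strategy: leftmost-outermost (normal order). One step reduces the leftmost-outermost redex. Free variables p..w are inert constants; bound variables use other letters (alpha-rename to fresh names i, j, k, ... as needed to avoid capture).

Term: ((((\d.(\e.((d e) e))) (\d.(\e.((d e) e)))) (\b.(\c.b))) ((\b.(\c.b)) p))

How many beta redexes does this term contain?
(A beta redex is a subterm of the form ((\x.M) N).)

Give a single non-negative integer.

Answer: 2

Derivation:
Term: ((((\d.(\e.((d e) e))) (\d.(\e.((d e) e)))) (\b.(\c.b))) ((\b.(\c.b)) p))
  Redex: ((\d.(\e.((d e) e))) (\d.(\e.((d e) e))))
  Redex: ((\b.(\c.b)) p)
Total redexes: 2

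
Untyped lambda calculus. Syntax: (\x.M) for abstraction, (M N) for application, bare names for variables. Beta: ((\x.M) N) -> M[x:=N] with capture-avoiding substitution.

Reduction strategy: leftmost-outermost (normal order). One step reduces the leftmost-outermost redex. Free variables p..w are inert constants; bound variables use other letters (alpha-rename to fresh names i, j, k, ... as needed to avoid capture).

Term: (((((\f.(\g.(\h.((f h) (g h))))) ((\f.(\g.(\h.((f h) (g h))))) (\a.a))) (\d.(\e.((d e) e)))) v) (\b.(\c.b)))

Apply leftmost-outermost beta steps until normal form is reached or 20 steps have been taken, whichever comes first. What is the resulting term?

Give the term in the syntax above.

Step 0: (((((\f.(\g.(\h.((f h) (g h))))) ((\f.(\g.(\h.((f h) (g h))))) (\a.a))) (\d.(\e.((d e) e)))) v) (\b.(\c.b)))
Step 1: ((((\g.(\h.((((\f.(\g.(\h.((f h) (g h))))) (\a.a)) h) (g h)))) (\d.(\e.((d e) e)))) v) (\b.(\c.b)))
Step 2: (((\h.((((\f.(\g.(\h.((f h) (g h))))) (\a.a)) h) ((\d.(\e.((d e) e))) h))) v) (\b.(\c.b)))
Step 3: (((((\f.(\g.(\h.((f h) (g h))))) (\a.a)) v) ((\d.(\e.((d e) e))) v)) (\b.(\c.b)))
Step 4: ((((\g.(\h.(((\a.a) h) (g h)))) v) ((\d.(\e.((d e) e))) v)) (\b.(\c.b)))
Step 5: (((\h.(((\a.a) h) (v h))) ((\d.(\e.((d e) e))) v)) (\b.(\c.b)))
Step 6: ((((\a.a) ((\d.(\e.((d e) e))) v)) (v ((\d.(\e.((d e) e))) v))) (\b.(\c.b)))
Step 7: ((((\d.(\e.((d e) e))) v) (v ((\d.(\e.((d e) e))) v))) (\b.(\c.b)))
Step 8: (((\e.((v e) e)) (v ((\d.(\e.((d e) e))) v))) (\b.(\c.b)))
Step 9: (((v (v ((\d.(\e.((d e) e))) v))) (v ((\d.(\e.((d e) e))) v))) (\b.(\c.b)))
Step 10: (((v (v (\e.((v e) e)))) (v ((\d.(\e.((d e) e))) v))) (\b.(\c.b)))
Step 11: (((v (v (\e.((v e) e)))) (v (\e.((v e) e)))) (\b.(\c.b)))

Answer: (((v (v (\e.((v e) e)))) (v (\e.((v e) e)))) (\b.(\c.b)))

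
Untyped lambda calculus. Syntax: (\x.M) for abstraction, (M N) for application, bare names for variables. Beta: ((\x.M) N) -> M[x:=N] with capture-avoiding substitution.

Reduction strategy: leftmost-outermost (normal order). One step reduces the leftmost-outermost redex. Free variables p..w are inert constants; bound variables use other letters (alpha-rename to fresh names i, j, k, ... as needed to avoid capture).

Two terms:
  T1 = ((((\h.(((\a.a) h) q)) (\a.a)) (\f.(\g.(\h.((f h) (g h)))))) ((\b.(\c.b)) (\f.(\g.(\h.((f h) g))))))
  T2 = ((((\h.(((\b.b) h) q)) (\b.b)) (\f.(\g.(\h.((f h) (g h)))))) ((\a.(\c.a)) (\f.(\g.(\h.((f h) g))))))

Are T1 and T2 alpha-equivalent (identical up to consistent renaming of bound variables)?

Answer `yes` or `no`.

Term 1: ((((\h.(((\a.a) h) q)) (\a.a)) (\f.(\g.(\h.((f h) (g h)))))) ((\b.(\c.b)) (\f.(\g.(\h.((f h) g))))))
Term 2: ((((\h.(((\b.b) h) q)) (\b.b)) (\f.(\g.(\h.((f h) (g h)))))) ((\a.(\c.a)) (\f.(\g.(\h.((f h) g))))))
Alpha-equivalence: compare structure up to binder renaming.
Result: True

Answer: yes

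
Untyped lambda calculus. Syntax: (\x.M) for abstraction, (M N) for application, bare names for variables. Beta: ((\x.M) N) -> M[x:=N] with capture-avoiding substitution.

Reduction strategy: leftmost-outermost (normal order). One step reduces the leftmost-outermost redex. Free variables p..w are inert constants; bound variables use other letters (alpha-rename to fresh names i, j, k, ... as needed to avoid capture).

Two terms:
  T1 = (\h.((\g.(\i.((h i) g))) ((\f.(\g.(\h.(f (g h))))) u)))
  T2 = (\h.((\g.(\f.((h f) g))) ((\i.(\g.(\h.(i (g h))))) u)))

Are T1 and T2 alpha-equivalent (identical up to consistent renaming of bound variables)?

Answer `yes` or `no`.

Answer: yes

Derivation:
Term 1: (\h.((\g.(\i.((h i) g))) ((\f.(\g.(\h.(f (g h))))) u)))
Term 2: (\h.((\g.(\f.((h f) g))) ((\i.(\g.(\h.(i (g h))))) u)))
Alpha-equivalence: compare structure up to binder renaming.
Result: True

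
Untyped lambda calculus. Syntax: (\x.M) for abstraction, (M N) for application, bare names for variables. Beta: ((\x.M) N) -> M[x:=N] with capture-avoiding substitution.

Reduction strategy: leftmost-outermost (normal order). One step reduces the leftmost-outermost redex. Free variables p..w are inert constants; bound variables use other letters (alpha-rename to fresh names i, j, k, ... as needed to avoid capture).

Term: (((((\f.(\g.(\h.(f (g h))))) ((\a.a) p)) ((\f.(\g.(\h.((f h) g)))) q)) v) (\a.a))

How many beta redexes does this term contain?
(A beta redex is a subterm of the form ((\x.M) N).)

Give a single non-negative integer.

Answer: 3

Derivation:
Term: (((((\f.(\g.(\h.(f (g h))))) ((\a.a) p)) ((\f.(\g.(\h.((f h) g)))) q)) v) (\a.a))
  Redex: ((\f.(\g.(\h.(f (g h))))) ((\a.a) p))
  Redex: ((\a.a) p)
  Redex: ((\f.(\g.(\h.((f h) g)))) q)
Total redexes: 3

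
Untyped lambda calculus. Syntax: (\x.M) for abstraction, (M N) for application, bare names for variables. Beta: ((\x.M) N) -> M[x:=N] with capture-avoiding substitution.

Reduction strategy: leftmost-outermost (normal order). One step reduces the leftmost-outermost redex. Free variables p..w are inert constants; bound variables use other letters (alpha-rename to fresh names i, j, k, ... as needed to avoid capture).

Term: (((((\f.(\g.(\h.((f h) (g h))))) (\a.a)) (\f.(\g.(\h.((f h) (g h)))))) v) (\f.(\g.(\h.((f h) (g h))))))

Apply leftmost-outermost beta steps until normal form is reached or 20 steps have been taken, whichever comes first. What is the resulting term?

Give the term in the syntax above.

Step 0: (((((\f.(\g.(\h.((f h) (g h))))) (\a.a)) (\f.(\g.(\h.((f h) (g h)))))) v) (\f.(\g.(\h.((f h) (g h))))))
Step 1: ((((\g.(\h.(((\a.a) h) (g h)))) (\f.(\g.(\h.((f h) (g h)))))) v) (\f.(\g.(\h.((f h) (g h))))))
Step 2: (((\h.(((\a.a) h) ((\f.(\g.(\h.((f h) (g h))))) h))) v) (\f.(\g.(\h.((f h) (g h))))))
Step 3: ((((\a.a) v) ((\f.(\g.(\h.((f h) (g h))))) v)) (\f.(\g.(\h.((f h) (g h))))))
Step 4: ((v ((\f.(\g.(\h.((f h) (g h))))) v)) (\f.(\g.(\h.((f h) (g h))))))
Step 5: ((v (\g.(\h.((v h) (g h))))) (\f.(\g.(\h.((f h) (g h))))))

Answer: ((v (\g.(\h.((v h) (g h))))) (\f.(\g.(\h.((f h) (g h))))))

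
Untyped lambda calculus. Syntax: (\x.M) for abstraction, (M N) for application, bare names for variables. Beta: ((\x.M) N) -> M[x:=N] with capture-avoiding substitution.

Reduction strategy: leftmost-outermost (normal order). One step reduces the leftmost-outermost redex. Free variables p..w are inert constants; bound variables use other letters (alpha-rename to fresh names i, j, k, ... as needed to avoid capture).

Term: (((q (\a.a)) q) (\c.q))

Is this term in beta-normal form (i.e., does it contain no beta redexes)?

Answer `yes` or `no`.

Answer: yes

Derivation:
Term: (((q (\a.a)) q) (\c.q))
No beta redexes found.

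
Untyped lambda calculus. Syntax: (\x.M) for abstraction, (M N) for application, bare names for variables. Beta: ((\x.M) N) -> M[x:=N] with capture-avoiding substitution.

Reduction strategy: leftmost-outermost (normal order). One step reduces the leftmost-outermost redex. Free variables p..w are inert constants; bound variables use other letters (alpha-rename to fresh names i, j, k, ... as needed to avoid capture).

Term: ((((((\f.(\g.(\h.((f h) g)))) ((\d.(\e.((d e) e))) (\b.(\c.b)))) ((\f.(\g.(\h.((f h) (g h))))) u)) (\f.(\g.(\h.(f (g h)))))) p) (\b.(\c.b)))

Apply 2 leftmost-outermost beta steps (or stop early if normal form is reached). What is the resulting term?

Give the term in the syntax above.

Answer: ((((\h.((((\d.(\e.((d e) e))) (\b.(\c.b))) h) ((\f.(\g.(\h.((f h) (g h))))) u))) (\f.(\g.(\h.(f (g h)))))) p) (\b.(\c.b)))

Derivation:
Step 0: ((((((\f.(\g.(\h.((f h) g)))) ((\d.(\e.((d e) e))) (\b.(\c.b)))) ((\f.(\g.(\h.((f h) (g h))))) u)) (\f.(\g.(\h.(f (g h)))))) p) (\b.(\c.b)))
Step 1: (((((\g.(\h.((((\d.(\e.((d e) e))) (\b.(\c.b))) h) g))) ((\f.(\g.(\h.((f h) (g h))))) u)) (\f.(\g.(\h.(f (g h)))))) p) (\b.(\c.b)))
Step 2: ((((\h.((((\d.(\e.((d e) e))) (\b.(\c.b))) h) ((\f.(\g.(\h.((f h) (g h))))) u))) (\f.(\g.(\h.(f (g h)))))) p) (\b.(\c.b)))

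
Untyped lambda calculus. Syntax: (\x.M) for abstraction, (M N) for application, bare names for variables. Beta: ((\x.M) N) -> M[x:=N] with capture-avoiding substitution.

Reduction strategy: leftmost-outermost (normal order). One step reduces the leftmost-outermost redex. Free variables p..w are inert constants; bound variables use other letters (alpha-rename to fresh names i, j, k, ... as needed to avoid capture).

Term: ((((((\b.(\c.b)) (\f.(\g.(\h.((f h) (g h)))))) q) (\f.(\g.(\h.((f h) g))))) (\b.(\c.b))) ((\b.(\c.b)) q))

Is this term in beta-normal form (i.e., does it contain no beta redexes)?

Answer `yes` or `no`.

Answer: no

Derivation:
Term: ((((((\b.(\c.b)) (\f.(\g.(\h.((f h) (g h)))))) q) (\f.(\g.(\h.((f h) g))))) (\b.(\c.b))) ((\b.(\c.b)) q))
Found 2 beta redex(es).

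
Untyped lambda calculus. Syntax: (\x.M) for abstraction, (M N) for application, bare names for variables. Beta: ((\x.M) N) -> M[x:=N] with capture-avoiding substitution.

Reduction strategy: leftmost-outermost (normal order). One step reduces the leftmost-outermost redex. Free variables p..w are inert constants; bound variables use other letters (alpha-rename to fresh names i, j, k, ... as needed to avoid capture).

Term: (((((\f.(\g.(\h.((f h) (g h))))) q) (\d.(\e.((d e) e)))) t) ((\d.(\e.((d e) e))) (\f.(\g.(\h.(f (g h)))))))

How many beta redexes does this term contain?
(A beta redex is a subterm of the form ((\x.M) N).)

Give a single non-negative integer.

Answer: 2

Derivation:
Term: (((((\f.(\g.(\h.((f h) (g h))))) q) (\d.(\e.((d e) e)))) t) ((\d.(\e.((d e) e))) (\f.(\g.(\h.(f (g h)))))))
  Redex: ((\f.(\g.(\h.((f h) (g h))))) q)
  Redex: ((\d.(\e.((d e) e))) (\f.(\g.(\h.(f (g h))))))
Total redexes: 2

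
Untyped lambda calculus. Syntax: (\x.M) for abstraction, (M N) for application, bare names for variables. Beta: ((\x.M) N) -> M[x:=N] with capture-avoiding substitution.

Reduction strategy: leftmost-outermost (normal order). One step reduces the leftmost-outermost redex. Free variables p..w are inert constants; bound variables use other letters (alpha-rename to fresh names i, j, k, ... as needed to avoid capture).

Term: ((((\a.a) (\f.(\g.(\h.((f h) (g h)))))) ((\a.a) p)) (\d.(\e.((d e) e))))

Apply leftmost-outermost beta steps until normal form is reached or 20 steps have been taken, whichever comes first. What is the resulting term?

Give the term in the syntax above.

Step 0: ((((\a.a) (\f.(\g.(\h.((f h) (g h)))))) ((\a.a) p)) (\d.(\e.((d e) e))))
Step 1: (((\f.(\g.(\h.((f h) (g h))))) ((\a.a) p)) (\d.(\e.((d e) e))))
Step 2: ((\g.(\h.((((\a.a) p) h) (g h)))) (\d.(\e.((d e) e))))
Step 3: (\h.((((\a.a) p) h) ((\d.(\e.((d e) e))) h)))
Step 4: (\h.((p h) ((\d.(\e.((d e) e))) h)))
Step 5: (\h.((p h) (\e.((h e) e))))

Answer: (\h.((p h) (\e.((h e) e))))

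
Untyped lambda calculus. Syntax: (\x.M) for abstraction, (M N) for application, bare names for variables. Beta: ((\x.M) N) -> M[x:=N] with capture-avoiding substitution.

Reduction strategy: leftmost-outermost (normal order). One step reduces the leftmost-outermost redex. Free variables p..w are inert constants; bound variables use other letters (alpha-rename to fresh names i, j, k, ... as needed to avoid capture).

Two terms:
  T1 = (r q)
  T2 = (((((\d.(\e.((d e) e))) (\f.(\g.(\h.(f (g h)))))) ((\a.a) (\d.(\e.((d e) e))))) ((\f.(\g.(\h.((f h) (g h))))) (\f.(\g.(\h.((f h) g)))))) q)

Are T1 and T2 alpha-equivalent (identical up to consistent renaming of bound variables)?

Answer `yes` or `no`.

Answer: no

Derivation:
Term 1: (r q)
Term 2: (((((\d.(\e.((d e) e))) (\f.(\g.(\h.(f (g h)))))) ((\a.a) (\d.(\e.((d e) e))))) ((\f.(\g.(\h.((f h) (g h))))) (\f.(\g.(\h.((f h) g)))))) q)
Alpha-equivalence: compare structure up to binder renaming.
Result: False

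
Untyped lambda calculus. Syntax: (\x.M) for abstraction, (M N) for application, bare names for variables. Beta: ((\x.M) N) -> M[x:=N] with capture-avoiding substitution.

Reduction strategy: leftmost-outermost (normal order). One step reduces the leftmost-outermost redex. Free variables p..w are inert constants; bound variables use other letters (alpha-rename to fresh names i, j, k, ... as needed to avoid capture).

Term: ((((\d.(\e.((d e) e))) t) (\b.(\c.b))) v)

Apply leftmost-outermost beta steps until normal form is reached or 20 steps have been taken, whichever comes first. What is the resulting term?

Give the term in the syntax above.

Step 0: ((((\d.(\e.((d e) e))) t) (\b.(\c.b))) v)
Step 1: (((\e.((t e) e)) (\b.(\c.b))) v)
Step 2: (((t (\b.(\c.b))) (\b.(\c.b))) v)

Answer: (((t (\b.(\c.b))) (\b.(\c.b))) v)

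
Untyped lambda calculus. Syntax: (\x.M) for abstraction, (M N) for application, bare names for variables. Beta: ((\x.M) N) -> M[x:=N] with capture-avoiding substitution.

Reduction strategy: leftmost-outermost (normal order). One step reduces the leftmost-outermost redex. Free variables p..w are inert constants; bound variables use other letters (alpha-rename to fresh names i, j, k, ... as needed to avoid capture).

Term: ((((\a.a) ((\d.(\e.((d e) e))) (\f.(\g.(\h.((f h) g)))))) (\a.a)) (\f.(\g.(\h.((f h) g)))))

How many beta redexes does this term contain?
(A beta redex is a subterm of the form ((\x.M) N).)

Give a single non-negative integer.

Term: ((((\a.a) ((\d.(\e.((d e) e))) (\f.(\g.(\h.((f h) g)))))) (\a.a)) (\f.(\g.(\h.((f h) g)))))
  Redex: ((\a.a) ((\d.(\e.((d e) e))) (\f.(\g.(\h.((f h) g))))))
  Redex: ((\d.(\e.((d e) e))) (\f.(\g.(\h.((f h) g)))))
Total redexes: 2

Answer: 2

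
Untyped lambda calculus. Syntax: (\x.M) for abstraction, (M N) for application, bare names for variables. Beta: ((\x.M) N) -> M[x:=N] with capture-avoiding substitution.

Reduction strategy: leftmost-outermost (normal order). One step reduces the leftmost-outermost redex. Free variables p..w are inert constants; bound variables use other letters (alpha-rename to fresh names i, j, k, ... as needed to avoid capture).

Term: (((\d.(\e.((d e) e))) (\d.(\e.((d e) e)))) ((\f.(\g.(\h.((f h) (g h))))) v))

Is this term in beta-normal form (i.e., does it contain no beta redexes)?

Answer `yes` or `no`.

Answer: no

Derivation:
Term: (((\d.(\e.((d e) e))) (\d.(\e.((d e) e)))) ((\f.(\g.(\h.((f h) (g h))))) v))
Found 2 beta redex(es).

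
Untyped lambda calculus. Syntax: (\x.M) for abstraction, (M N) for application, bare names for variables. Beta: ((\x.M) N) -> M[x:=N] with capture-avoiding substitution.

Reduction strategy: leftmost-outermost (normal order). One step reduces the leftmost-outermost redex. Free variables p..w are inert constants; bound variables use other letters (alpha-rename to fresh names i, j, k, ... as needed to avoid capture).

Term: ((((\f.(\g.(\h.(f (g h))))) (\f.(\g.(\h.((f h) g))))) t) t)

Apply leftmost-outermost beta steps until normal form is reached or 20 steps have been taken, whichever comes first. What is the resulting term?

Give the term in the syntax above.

Step 0: ((((\f.(\g.(\h.(f (g h))))) (\f.(\g.(\h.((f h) g))))) t) t)
Step 1: (((\g.(\h.((\f.(\g.(\h.((f h) g)))) (g h)))) t) t)
Step 2: ((\h.((\f.(\g.(\h.((f h) g)))) (t h))) t)
Step 3: ((\f.(\g.(\h.((f h) g)))) (t t))
Step 4: (\g.(\h.(((t t) h) g)))

Answer: (\g.(\h.(((t t) h) g)))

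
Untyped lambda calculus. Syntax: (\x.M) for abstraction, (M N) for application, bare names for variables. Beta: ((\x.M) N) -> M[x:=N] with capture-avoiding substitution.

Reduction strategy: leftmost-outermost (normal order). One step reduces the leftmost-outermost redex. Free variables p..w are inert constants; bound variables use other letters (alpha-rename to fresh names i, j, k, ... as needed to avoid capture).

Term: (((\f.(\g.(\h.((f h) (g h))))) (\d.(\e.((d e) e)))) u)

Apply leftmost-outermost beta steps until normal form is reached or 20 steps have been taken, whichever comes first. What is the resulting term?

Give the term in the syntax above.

Step 0: (((\f.(\g.(\h.((f h) (g h))))) (\d.(\e.((d e) e)))) u)
Step 1: ((\g.(\h.(((\d.(\e.((d e) e))) h) (g h)))) u)
Step 2: (\h.(((\d.(\e.((d e) e))) h) (u h)))
Step 3: (\h.((\e.((h e) e)) (u h)))
Step 4: (\h.((h (u h)) (u h)))

Answer: (\h.((h (u h)) (u h)))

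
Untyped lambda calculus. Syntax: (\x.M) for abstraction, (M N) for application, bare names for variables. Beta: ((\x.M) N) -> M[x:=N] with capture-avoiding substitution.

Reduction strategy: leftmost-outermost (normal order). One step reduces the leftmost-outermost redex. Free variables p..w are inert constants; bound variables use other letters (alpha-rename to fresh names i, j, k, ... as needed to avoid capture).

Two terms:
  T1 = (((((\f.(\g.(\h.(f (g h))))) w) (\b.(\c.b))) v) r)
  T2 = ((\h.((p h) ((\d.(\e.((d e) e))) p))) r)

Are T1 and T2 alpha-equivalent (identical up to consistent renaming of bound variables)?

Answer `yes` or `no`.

Answer: no

Derivation:
Term 1: (((((\f.(\g.(\h.(f (g h))))) w) (\b.(\c.b))) v) r)
Term 2: ((\h.((p h) ((\d.(\e.((d e) e))) p))) r)
Alpha-equivalence: compare structure up to binder renaming.
Result: False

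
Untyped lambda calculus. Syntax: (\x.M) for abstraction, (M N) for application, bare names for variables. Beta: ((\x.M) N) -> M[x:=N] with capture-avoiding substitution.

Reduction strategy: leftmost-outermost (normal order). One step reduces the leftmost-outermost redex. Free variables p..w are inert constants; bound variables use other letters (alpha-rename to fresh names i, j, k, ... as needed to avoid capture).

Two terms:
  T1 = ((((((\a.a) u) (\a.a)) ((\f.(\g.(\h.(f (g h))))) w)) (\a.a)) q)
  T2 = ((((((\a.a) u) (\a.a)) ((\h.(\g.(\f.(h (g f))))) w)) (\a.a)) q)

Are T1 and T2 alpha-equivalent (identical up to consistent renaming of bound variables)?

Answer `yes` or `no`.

Answer: yes

Derivation:
Term 1: ((((((\a.a) u) (\a.a)) ((\f.(\g.(\h.(f (g h))))) w)) (\a.a)) q)
Term 2: ((((((\a.a) u) (\a.a)) ((\h.(\g.(\f.(h (g f))))) w)) (\a.a)) q)
Alpha-equivalence: compare structure up to binder renaming.
Result: True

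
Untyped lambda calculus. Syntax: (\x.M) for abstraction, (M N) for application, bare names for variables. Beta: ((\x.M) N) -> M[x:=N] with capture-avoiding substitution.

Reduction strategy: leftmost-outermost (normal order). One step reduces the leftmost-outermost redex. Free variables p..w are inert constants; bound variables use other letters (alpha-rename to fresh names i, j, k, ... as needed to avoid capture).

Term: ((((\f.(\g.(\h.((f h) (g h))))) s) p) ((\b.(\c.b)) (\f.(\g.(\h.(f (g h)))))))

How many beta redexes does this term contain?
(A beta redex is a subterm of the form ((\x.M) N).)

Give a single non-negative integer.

Term: ((((\f.(\g.(\h.((f h) (g h))))) s) p) ((\b.(\c.b)) (\f.(\g.(\h.(f (g h)))))))
  Redex: ((\f.(\g.(\h.((f h) (g h))))) s)
  Redex: ((\b.(\c.b)) (\f.(\g.(\h.(f (g h))))))
Total redexes: 2

Answer: 2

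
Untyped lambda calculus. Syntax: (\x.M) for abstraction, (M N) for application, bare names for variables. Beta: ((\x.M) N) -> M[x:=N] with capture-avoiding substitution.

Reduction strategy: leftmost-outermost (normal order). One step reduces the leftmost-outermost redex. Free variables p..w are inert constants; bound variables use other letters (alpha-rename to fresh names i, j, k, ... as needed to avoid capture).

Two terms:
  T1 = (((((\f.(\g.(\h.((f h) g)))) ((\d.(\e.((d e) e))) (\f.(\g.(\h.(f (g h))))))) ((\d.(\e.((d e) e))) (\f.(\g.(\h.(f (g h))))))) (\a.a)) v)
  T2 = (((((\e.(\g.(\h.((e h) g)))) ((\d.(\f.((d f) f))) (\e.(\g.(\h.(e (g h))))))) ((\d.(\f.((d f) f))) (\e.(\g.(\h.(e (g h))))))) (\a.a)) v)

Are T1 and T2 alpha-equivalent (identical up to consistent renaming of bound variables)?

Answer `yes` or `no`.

Answer: yes

Derivation:
Term 1: (((((\f.(\g.(\h.((f h) g)))) ((\d.(\e.((d e) e))) (\f.(\g.(\h.(f (g h))))))) ((\d.(\e.((d e) e))) (\f.(\g.(\h.(f (g h))))))) (\a.a)) v)
Term 2: (((((\e.(\g.(\h.((e h) g)))) ((\d.(\f.((d f) f))) (\e.(\g.(\h.(e (g h))))))) ((\d.(\f.((d f) f))) (\e.(\g.(\h.(e (g h))))))) (\a.a)) v)
Alpha-equivalence: compare structure up to binder renaming.
Result: True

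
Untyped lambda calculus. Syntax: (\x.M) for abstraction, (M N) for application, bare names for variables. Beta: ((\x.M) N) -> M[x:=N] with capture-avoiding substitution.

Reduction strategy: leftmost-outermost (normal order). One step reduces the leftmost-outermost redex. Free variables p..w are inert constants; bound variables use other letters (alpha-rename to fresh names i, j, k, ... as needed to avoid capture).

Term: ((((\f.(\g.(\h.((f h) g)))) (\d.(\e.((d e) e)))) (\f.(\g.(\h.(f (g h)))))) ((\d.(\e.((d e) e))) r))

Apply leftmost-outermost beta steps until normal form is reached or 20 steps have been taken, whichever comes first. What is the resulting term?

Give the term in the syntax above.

Answer: (((r (\f.(\g.(\h.(f (g h)))))) (\f.(\g.(\h.(f (g h)))))) (\f.(\g.(\h.(f (g h))))))

Derivation:
Step 0: ((((\f.(\g.(\h.((f h) g)))) (\d.(\e.((d e) e)))) (\f.(\g.(\h.(f (g h)))))) ((\d.(\e.((d e) e))) r))
Step 1: (((\g.(\h.(((\d.(\e.((d e) e))) h) g))) (\f.(\g.(\h.(f (g h)))))) ((\d.(\e.((d e) e))) r))
Step 2: ((\h.(((\d.(\e.((d e) e))) h) (\f.(\g.(\h.(f (g h))))))) ((\d.(\e.((d e) e))) r))
Step 3: (((\d.(\e.((d e) e))) ((\d.(\e.((d e) e))) r)) (\f.(\g.(\h.(f (g h))))))
Step 4: ((\e.((((\d.(\e.((d e) e))) r) e) e)) (\f.(\g.(\h.(f (g h))))))
Step 5: ((((\d.(\e.((d e) e))) r) (\f.(\g.(\h.(f (g h)))))) (\f.(\g.(\h.(f (g h))))))
Step 6: (((\e.((r e) e)) (\f.(\g.(\h.(f (g h)))))) (\f.(\g.(\h.(f (g h))))))
Step 7: (((r (\f.(\g.(\h.(f (g h)))))) (\f.(\g.(\h.(f (g h)))))) (\f.(\g.(\h.(f (g h))))))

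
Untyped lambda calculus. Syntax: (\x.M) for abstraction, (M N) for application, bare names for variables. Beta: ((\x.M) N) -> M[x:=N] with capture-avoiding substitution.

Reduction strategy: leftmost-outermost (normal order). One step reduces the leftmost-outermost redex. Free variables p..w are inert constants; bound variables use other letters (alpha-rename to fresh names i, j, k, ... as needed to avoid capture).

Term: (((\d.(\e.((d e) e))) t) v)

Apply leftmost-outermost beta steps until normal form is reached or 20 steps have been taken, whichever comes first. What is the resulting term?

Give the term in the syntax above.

Answer: ((t v) v)

Derivation:
Step 0: (((\d.(\e.((d e) e))) t) v)
Step 1: ((\e.((t e) e)) v)
Step 2: ((t v) v)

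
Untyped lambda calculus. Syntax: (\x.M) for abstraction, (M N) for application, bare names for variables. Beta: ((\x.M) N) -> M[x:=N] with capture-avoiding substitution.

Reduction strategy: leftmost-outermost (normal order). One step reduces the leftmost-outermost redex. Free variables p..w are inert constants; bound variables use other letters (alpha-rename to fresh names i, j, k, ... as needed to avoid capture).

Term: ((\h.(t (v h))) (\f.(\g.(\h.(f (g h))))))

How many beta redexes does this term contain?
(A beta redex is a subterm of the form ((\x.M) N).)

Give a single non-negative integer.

Term: ((\h.(t (v h))) (\f.(\g.(\h.(f (g h))))))
  Redex: ((\h.(t (v h))) (\f.(\g.(\h.(f (g h))))))
Total redexes: 1

Answer: 1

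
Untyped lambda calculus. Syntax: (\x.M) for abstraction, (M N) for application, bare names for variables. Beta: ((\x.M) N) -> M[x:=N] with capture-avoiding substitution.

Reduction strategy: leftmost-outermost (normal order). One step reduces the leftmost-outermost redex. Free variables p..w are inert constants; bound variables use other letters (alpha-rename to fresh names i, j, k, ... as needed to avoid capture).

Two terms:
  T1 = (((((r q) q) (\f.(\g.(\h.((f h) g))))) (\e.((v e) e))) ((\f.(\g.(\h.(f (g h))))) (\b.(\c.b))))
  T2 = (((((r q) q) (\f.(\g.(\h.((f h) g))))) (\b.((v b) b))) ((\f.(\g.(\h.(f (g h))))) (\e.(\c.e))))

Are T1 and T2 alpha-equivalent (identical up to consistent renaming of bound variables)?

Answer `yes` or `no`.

Term 1: (((((r q) q) (\f.(\g.(\h.((f h) g))))) (\e.((v e) e))) ((\f.(\g.(\h.(f (g h))))) (\b.(\c.b))))
Term 2: (((((r q) q) (\f.(\g.(\h.((f h) g))))) (\b.((v b) b))) ((\f.(\g.(\h.(f (g h))))) (\e.(\c.e))))
Alpha-equivalence: compare structure up to binder renaming.
Result: True

Answer: yes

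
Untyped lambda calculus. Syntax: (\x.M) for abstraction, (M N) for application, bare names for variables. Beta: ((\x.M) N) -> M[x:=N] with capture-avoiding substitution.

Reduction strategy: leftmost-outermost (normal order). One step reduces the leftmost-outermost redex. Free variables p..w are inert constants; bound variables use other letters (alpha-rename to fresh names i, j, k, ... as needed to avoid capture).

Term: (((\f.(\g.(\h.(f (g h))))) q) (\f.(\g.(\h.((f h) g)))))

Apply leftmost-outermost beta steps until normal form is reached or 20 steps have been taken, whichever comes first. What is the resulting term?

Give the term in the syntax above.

Answer: (\h.(q (\g.(\i.((h i) g)))))

Derivation:
Step 0: (((\f.(\g.(\h.(f (g h))))) q) (\f.(\g.(\h.((f h) g)))))
Step 1: ((\g.(\h.(q (g h)))) (\f.(\g.(\h.((f h) g)))))
Step 2: (\h.(q ((\f.(\g.(\h.((f h) g)))) h)))
Step 3: (\h.(q (\g.(\i.((h i) g)))))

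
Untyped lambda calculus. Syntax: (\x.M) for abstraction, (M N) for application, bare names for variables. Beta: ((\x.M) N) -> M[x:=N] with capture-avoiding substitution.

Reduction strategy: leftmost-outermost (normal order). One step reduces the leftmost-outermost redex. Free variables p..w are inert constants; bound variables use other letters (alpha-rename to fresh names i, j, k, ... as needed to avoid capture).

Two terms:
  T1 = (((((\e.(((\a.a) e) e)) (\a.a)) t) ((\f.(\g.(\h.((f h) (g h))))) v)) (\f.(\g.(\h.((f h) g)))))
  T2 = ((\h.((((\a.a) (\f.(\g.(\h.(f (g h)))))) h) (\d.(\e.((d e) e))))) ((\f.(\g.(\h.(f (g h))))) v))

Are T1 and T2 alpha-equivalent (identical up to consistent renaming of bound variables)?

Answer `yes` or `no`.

Term 1: (((((\e.(((\a.a) e) e)) (\a.a)) t) ((\f.(\g.(\h.((f h) (g h))))) v)) (\f.(\g.(\h.((f h) g)))))
Term 2: ((\h.((((\a.a) (\f.(\g.(\h.(f (g h)))))) h) (\d.(\e.((d e) e))))) ((\f.(\g.(\h.(f (g h))))) v))
Alpha-equivalence: compare structure up to binder renaming.
Result: False

Answer: no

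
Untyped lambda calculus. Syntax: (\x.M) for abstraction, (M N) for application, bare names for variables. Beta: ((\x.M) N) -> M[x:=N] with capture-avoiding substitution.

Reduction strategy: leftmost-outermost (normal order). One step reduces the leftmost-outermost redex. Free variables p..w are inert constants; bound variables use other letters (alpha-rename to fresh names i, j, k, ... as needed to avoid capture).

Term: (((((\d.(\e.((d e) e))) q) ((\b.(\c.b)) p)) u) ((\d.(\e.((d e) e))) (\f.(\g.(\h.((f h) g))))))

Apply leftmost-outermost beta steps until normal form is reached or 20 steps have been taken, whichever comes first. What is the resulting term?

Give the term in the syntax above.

Step 0: (((((\d.(\e.((d e) e))) q) ((\b.(\c.b)) p)) u) ((\d.(\e.((d e) e))) (\f.(\g.(\h.((f h) g))))))
Step 1: ((((\e.((q e) e)) ((\b.(\c.b)) p)) u) ((\d.(\e.((d e) e))) (\f.(\g.(\h.((f h) g))))))
Step 2: ((((q ((\b.(\c.b)) p)) ((\b.(\c.b)) p)) u) ((\d.(\e.((d e) e))) (\f.(\g.(\h.((f h) g))))))
Step 3: ((((q (\c.p)) ((\b.(\c.b)) p)) u) ((\d.(\e.((d e) e))) (\f.(\g.(\h.((f h) g))))))
Step 4: ((((q (\c.p)) (\c.p)) u) ((\d.(\e.((d e) e))) (\f.(\g.(\h.((f h) g))))))
Step 5: ((((q (\c.p)) (\c.p)) u) (\e.(((\f.(\g.(\h.((f h) g)))) e) e)))
Step 6: ((((q (\c.p)) (\c.p)) u) (\e.((\g.(\h.((e h) g))) e)))
Step 7: ((((q (\c.p)) (\c.p)) u) (\e.(\h.((e h) e))))

Answer: ((((q (\c.p)) (\c.p)) u) (\e.(\h.((e h) e))))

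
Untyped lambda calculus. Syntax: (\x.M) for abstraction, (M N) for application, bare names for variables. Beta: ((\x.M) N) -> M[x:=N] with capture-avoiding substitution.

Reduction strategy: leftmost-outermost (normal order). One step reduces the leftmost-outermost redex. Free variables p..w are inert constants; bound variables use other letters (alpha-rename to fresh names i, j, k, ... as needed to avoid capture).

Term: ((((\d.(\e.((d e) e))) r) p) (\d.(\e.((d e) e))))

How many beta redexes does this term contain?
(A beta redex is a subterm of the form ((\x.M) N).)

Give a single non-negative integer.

Term: ((((\d.(\e.((d e) e))) r) p) (\d.(\e.((d e) e))))
  Redex: ((\d.(\e.((d e) e))) r)
Total redexes: 1

Answer: 1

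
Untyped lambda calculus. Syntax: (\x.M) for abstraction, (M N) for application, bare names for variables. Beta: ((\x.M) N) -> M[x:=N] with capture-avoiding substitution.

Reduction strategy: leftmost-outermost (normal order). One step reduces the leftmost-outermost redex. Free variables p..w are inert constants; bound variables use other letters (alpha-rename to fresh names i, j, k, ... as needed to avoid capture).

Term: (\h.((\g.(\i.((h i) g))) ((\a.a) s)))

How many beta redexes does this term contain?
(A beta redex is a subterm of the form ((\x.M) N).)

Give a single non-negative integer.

Answer: 2

Derivation:
Term: (\h.((\g.(\i.((h i) g))) ((\a.a) s)))
  Redex: ((\g.(\i.((h i) g))) ((\a.a) s))
  Redex: ((\a.a) s)
Total redexes: 2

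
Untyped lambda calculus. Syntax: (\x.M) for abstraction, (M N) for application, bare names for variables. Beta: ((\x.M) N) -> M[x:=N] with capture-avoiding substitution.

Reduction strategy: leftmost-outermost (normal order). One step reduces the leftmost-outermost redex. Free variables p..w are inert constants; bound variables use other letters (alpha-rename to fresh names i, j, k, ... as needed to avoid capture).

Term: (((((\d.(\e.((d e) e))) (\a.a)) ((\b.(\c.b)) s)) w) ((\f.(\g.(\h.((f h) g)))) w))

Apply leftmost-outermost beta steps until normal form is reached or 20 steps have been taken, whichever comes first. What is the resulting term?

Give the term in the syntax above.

Step 0: (((((\d.(\e.((d e) e))) (\a.a)) ((\b.(\c.b)) s)) w) ((\f.(\g.(\h.((f h) g)))) w))
Step 1: ((((\e.(((\a.a) e) e)) ((\b.(\c.b)) s)) w) ((\f.(\g.(\h.((f h) g)))) w))
Step 2: (((((\a.a) ((\b.(\c.b)) s)) ((\b.(\c.b)) s)) w) ((\f.(\g.(\h.((f h) g)))) w))
Step 3: (((((\b.(\c.b)) s) ((\b.(\c.b)) s)) w) ((\f.(\g.(\h.((f h) g)))) w))
Step 4: ((((\c.s) ((\b.(\c.b)) s)) w) ((\f.(\g.(\h.((f h) g)))) w))
Step 5: ((s w) ((\f.(\g.(\h.((f h) g)))) w))
Step 6: ((s w) (\g.(\h.((w h) g))))

Answer: ((s w) (\g.(\h.((w h) g))))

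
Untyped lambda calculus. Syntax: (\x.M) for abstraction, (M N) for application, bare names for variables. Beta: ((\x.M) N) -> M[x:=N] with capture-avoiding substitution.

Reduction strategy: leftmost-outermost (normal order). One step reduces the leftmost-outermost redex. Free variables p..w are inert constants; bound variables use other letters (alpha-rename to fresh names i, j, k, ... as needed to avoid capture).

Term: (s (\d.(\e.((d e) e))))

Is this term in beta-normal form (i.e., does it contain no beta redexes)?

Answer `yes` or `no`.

Term: (s (\d.(\e.((d e) e))))
No beta redexes found.

Answer: yes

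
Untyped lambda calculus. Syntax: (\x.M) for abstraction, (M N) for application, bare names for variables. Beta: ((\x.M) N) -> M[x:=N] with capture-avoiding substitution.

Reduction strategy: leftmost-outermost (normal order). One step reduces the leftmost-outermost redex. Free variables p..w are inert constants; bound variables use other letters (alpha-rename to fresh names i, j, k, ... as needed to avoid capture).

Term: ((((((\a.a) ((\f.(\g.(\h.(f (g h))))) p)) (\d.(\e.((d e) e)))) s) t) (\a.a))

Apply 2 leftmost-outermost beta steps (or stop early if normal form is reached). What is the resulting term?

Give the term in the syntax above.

Step 0: ((((((\a.a) ((\f.(\g.(\h.(f (g h))))) p)) (\d.(\e.((d e) e)))) s) t) (\a.a))
Step 1: ((((((\f.(\g.(\h.(f (g h))))) p) (\d.(\e.((d e) e)))) s) t) (\a.a))
Step 2: (((((\g.(\h.(p (g h)))) (\d.(\e.((d e) e)))) s) t) (\a.a))

Answer: (((((\g.(\h.(p (g h)))) (\d.(\e.((d e) e)))) s) t) (\a.a))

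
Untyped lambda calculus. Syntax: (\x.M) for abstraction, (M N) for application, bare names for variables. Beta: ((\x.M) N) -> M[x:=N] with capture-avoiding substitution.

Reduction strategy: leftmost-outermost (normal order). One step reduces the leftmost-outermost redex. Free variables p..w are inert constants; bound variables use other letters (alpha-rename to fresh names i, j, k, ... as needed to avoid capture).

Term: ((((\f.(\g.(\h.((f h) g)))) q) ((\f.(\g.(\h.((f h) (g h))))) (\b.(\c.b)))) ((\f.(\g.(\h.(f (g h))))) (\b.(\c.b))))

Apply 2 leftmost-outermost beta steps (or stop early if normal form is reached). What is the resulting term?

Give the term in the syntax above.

Step 0: ((((\f.(\g.(\h.((f h) g)))) q) ((\f.(\g.(\h.((f h) (g h))))) (\b.(\c.b)))) ((\f.(\g.(\h.(f (g h))))) (\b.(\c.b))))
Step 1: (((\g.(\h.((q h) g))) ((\f.(\g.(\h.((f h) (g h))))) (\b.(\c.b)))) ((\f.(\g.(\h.(f (g h))))) (\b.(\c.b))))
Step 2: ((\h.((q h) ((\f.(\g.(\h.((f h) (g h))))) (\b.(\c.b))))) ((\f.(\g.(\h.(f (g h))))) (\b.(\c.b))))

Answer: ((\h.((q h) ((\f.(\g.(\h.((f h) (g h))))) (\b.(\c.b))))) ((\f.(\g.(\h.(f (g h))))) (\b.(\c.b))))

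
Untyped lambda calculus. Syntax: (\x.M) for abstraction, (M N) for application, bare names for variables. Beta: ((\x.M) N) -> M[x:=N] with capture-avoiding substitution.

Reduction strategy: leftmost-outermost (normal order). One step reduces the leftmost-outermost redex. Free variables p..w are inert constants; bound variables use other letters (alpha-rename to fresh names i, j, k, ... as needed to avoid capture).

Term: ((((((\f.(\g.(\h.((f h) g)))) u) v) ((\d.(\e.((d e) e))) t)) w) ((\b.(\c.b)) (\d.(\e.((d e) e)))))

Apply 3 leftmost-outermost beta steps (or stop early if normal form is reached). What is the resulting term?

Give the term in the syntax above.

Step 0: ((((((\f.(\g.(\h.((f h) g)))) u) v) ((\d.(\e.((d e) e))) t)) w) ((\b.(\c.b)) (\d.(\e.((d e) e)))))
Step 1: (((((\g.(\h.((u h) g))) v) ((\d.(\e.((d e) e))) t)) w) ((\b.(\c.b)) (\d.(\e.((d e) e)))))
Step 2: ((((\h.((u h) v)) ((\d.(\e.((d e) e))) t)) w) ((\b.(\c.b)) (\d.(\e.((d e) e)))))
Step 3: ((((u ((\d.(\e.((d e) e))) t)) v) w) ((\b.(\c.b)) (\d.(\e.((d e) e)))))

Answer: ((((u ((\d.(\e.((d e) e))) t)) v) w) ((\b.(\c.b)) (\d.(\e.((d e) e)))))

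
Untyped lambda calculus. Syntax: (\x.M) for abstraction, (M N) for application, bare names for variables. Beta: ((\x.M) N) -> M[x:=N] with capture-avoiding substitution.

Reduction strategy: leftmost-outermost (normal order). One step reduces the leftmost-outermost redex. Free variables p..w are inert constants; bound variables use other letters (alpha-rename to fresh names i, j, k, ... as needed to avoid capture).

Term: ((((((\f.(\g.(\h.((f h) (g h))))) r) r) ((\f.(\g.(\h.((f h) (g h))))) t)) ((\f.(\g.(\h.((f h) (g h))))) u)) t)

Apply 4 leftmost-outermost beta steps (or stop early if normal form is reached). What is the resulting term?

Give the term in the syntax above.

Answer: ((((r (\g.(\h.((t h) (g h))))) (r ((\f.(\g.(\h.((f h) (g h))))) t))) ((\f.(\g.(\h.((f h) (g h))))) u)) t)

Derivation:
Step 0: ((((((\f.(\g.(\h.((f h) (g h))))) r) r) ((\f.(\g.(\h.((f h) (g h))))) t)) ((\f.(\g.(\h.((f h) (g h))))) u)) t)
Step 1: (((((\g.(\h.((r h) (g h)))) r) ((\f.(\g.(\h.((f h) (g h))))) t)) ((\f.(\g.(\h.((f h) (g h))))) u)) t)
Step 2: ((((\h.((r h) (r h))) ((\f.(\g.(\h.((f h) (g h))))) t)) ((\f.(\g.(\h.((f h) (g h))))) u)) t)
Step 3: ((((r ((\f.(\g.(\h.((f h) (g h))))) t)) (r ((\f.(\g.(\h.((f h) (g h))))) t))) ((\f.(\g.(\h.((f h) (g h))))) u)) t)
Step 4: ((((r (\g.(\h.((t h) (g h))))) (r ((\f.(\g.(\h.((f h) (g h))))) t))) ((\f.(\g.(\h.((f h) (g h))))) u)) t)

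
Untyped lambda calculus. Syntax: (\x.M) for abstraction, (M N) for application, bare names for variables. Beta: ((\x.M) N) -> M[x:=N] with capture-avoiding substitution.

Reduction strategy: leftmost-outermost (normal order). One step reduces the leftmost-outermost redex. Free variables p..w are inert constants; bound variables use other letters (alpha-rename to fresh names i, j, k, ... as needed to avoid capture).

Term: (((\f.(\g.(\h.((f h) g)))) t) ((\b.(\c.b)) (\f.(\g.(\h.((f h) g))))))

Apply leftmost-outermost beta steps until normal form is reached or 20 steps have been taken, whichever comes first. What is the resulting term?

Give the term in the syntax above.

Step 0: (((\f.(\g.(\h.((f h) g)))) t) ((\b.(\c.b)) (\f.(\g.(\h.((f h) g))))))
Step 1: ((\g.(\h.((t h) g))) ((\b.(\c.b)) (\f.(\g.(\h.((f h) g))))))
Step 2: (\h.((t h) ((\b.(\c.b)) (\f.(\g.(\h.((f h) g)))))))
Step 3: (\h.((t h) (\c.(\f.(\g.(\h.((f h) g)))))))

Answer: (\h.((t h) (\c.(\f.(\g.(\h.((f h) g)))))))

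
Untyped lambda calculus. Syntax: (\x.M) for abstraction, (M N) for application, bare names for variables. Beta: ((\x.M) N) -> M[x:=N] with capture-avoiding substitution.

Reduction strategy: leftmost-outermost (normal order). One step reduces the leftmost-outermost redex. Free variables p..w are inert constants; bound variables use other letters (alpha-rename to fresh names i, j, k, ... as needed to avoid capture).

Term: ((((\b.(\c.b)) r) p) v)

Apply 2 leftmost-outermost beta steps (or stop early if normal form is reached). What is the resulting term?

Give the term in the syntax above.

Step 0: ((((\b.(\c.b)) r) p) v)
Step 1: (((\c.r) p) v)
Step 2: (r v)

Answer: (r v)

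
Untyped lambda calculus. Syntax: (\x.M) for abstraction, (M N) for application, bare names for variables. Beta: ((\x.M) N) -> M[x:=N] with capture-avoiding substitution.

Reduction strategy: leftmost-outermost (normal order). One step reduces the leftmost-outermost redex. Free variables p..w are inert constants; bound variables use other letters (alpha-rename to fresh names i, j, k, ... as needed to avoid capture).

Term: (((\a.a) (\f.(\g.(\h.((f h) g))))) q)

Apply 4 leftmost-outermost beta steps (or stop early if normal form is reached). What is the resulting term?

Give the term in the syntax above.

Answer: (\g.(\h.((q h) g)))

Derivation:
Step 0: (((\a.a) (\f.(\g.(\h.((f h) g))))) q)
Step 1: ((\f.(\g.(\h.((f h) g)))) q)
Step 2: (\g.(\h.((q h) g)))
Step 3: (normal form reached)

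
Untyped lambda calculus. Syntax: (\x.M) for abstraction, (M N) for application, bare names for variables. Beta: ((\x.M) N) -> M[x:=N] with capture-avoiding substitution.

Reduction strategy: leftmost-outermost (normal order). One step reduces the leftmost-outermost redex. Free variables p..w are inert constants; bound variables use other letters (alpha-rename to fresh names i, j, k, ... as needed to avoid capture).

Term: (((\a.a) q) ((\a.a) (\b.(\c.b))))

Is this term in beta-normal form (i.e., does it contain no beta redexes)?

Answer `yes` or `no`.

Term: (((\a.a) q) ((\a.a) (\b.(\c.b))))
Found 2 beta redex(es).

Answer: no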